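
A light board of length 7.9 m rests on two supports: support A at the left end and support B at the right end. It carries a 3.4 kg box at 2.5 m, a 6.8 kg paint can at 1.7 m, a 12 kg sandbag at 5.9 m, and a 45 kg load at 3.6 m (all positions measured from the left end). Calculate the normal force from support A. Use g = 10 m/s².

About support B:
Box: 3.4 × 10 = 34 N down at 2.5 m → arm 5.4 m, τ = 34 × 5.4 = 183.6 N·m counterclockwise.
Paint can: 6.8 × 10 = 68 N down at 1.7 m → arm 6.2 m, τ = 68 × 6.2 = 421.6 N·m counterclockwise.
Sandbag: 12 × 10 = 120 N down at 5.9 m → arm 2 m, τ = 120 × 2 = 240 N·m counterclockwise.
Load: 45 × 10 = 450 N down at 3.6 m → arm 4.3 m, τ = 450 × 4.3 = 1935 N·m counterclockwise.
Net load moment about support B = 2780 N·m counterclockwise.
Reaction R at support A is upward at 0 m, arm 7.9 m → moment R × 7.9 clockwise.
Στ = 0 ⇒ R × 7.9 = 2780 ⇒ R = 352 N.

R_A ≈ 352 N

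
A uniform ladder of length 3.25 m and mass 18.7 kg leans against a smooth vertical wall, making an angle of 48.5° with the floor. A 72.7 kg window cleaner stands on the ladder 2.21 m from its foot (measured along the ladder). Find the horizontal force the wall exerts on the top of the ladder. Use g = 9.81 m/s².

N_wall ≈ 510 N

Choose the foot of the ladder as the axis so the floor normal and friction both act there and drop out.
Ladder weight 18.7×9.81 = 183.4 N acts at 1.625 m along the ladder; its horizontal arm is 1.625·cos48.5° = 1.077 m → τ = 197.5 N·m clockwise.
Window cleaner: 72.7×9.81 = 713.2 N at 2.21 m → arm 1.464 m → τ = 1044 N·m clockwise.
Wall normal N acts horizontally at the top; its moment arm is the height L sinθ = 3.25·sin48.5° = 2.434 m, counterclockwise.
Balancing moments: N × 2.434 = 1242, giving N = 510 N.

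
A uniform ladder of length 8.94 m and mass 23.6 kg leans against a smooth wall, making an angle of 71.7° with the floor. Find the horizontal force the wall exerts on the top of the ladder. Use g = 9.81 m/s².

N_wall ≈ 38.3 N

Taking torques about the foot of the ladder:
Ladder weight 23.6×9.81 = 231.5 N acts at 4.47 m along the ladder; its horizontal arm is 4.47·cos71.7° = 1.404 m → τ = 325 N·m clockwise.
Wall normal N acts horizontally at the top; its moment arm is the height L sinθ = 8.94·sin71.7° = 8.488 m, counterclockwise.
Στ = 0 ⇒ N × 8.488 = 325 ⇒ N = 38.3 N.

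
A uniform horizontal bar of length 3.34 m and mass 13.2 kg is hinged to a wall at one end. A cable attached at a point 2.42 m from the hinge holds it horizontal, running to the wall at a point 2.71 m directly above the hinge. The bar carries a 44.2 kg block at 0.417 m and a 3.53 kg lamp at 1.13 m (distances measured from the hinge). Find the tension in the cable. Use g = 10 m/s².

T ≈ 246 N

Sum moments about the hinge (the unknown hinge reaction has zero arm there).
Beam weight: 13.2 × 10 = 132 N down at 1.67 m → arm 1.67 m, τ = 132 × 1.67 = 220.4 N·m clockwise.
Block: 44.2 × 10 = 442 N down at 0.417 m → arm 0.417 m, τ = 442 × 0.417 = 184.3 N·m clockwise.
Lamp: 3.53 × 10 = 35.3 N down at 1.13 m → arm 1.13 m, τ = 35.3 × 1.13 = 39.89 N·m clockwise.
Total clockwise load moment = 444.6 N·m.
The cable tension T acts at 2.42 m; only its component perpendicular to the bar, T sinθ, produces torque. sinθ = h/√(h²+d²) = 2.71/√(2.71²+2.42²) = 0.7459.
Στ = 0 ⇒ T × 2.42 × 0.7459 = 444.6 ⇒ T = 444.6 / 1.805 = 246 N.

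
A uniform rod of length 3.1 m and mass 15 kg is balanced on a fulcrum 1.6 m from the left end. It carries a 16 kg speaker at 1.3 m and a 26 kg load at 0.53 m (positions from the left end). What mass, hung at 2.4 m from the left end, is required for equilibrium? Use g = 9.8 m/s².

m ≈ 41.7 kg

Taking torques about the fulcrum (at 1.6 m from the left end):
Beam weight: 15 × 9.8 = 147 N down at 1.55 m → arm 0.05 m, τ = 147 × 0.05 = 7.35 N·m counterclockwise.
Speaker: 16 × 9.8 = 156.8 N down at 1.3 m → arm 0.3 m, τ = 156.8 × 0.3 = 47.04 N·m counterclockwise.
Load: 26 × 9.8 = 254.8 N down at 0.53 m → arm 1.07 m, τ = 254.8 × 1.07 = 272.6 N·m counterclockwise.
Net moment of known loads = 327 N·m counterclockwise.
An unknown mass m at 2.4 m has arm 0.8 m; its moment is m·g·0.8 clockwise.
Setting net torque to zero: m × 9.8 × 0.8 = 327 → m = 327 / (9.8 × 0.8) = 41.7 kg.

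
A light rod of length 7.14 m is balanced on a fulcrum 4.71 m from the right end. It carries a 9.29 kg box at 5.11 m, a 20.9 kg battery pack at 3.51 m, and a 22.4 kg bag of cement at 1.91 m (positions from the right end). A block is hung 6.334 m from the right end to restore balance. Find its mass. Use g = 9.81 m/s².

m ≈ 51.8 kg

Taking torques about the fulcrum (at 4.71 m from the right end):
Box: 9.29 × 9.81 = 91.13 N down at 5.11 m → arm 0.4 m, τ = 91.13 × 0.4 = 36.45 N·m counterclockwise.
Battery pack: 20.9 × 9.81 = 205 N down at 3.51 m → arm 1.2 m, τ = 205 × 1.2 = 246 N·m clockwise.
Bag of cement: 22.4 × 9.81 = 219.7 N down at 1.91 m → arm 2.8 m, τ = 219.7 × 2.8 = 615.2 N·m clockwise.
Net moment of known loads = 824.8 N·m clockwise.
An unknown mass m at 6.334 m has arm 1.624 m; its moment is m·g·1.624 counterclockwise.
Balancing moments: m × 9.81 × 1.624 = 824.8, giving m = 824.8 / (9.81 × 1.624) = 51.8 kg.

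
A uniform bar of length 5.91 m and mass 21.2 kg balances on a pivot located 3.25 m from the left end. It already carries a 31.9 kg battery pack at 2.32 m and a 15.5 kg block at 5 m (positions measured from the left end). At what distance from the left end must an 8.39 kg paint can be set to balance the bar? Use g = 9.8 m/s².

Sum moments about the pivot (at 3.25 m from the left end) (the support reaction has zero arm there).
Beam weight: 21.2 × 9.8 = 207.8 N down at 2.955 m → arm 0.295 m, τ = 207.8 × 0.295 = 61.3 N·m counterclockwise.
Battery pack: 31.9 × 9.8 = 312.6 N down at 2.32 m → arm 0.93 m, τ = 312.6 × 0.93 = 290.7 N·m counterclockwise.
Block: 15.5 × 9.8 = 151.9 N down at 5 m → arm 1.75 m, τ = 151.9 × 1.75 = 265.8 N·m clockwise.
Net moment of existing loads = 86.2 N·m counterclockwise.
The paint can weighs 8.39 × 9.8 = 82.22 N and must supply an equal clockwise moment, so its lever arm about the pivot is 86.2 / 82.22 = 1.05 m.
That puts it at 3.25 + 1.05 = 4.3 m from the left end.

x ≈ 4.3 m from the left end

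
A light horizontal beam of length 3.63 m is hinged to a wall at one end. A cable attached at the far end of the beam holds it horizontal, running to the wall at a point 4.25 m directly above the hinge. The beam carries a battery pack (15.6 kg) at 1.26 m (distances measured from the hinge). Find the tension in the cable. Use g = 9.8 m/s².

T ≈ 69.8 N

Take moments about the hinge.
Battery pack: 15.6 × 9.8 = 152.9 N down at 1.26 m → arm 1.26 m, τ = 152.9 × 1.26 = 192.7 N·m clockwise.
Total clockwise load moment = 192.7 N·m.
The cable tension T acts at 3.63 m; only its component perpendicular to the beam, T sinθ, produces torque. sinθ = h/√(h²+d²) = 4.25/√(4.25²+3.63²) = 0.7604.
For rotational equilibrium, T × 3.63 × 0.7604 = 192.7, so T = 192.7 / 2.76 = 69.8 N.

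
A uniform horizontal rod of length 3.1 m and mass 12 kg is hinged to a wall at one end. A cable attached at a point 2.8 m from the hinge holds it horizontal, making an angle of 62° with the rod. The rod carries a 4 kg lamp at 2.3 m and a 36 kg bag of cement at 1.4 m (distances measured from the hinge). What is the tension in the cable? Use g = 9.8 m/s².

T ≈ 310 N

About the hinge:
Beam weight: 12 × 9.8 = 117.6 N down at 1.55 m → arm 1.55 m, τ = 117.6 × 1.55 = 182.3 N·m clockwise.
Lamp: 4 × 9.8 = 39.2 N down at 2.3 m → arm 2.3 m, τ = 39.2 × 2.3 = 90.16 N·m clockwise.
Bag of cement: 36 × 9.8 = 352.8 N down at 1.4 m → arm 1.4 m, τ = 352.8 × 1.4 = 493.9 N·m clockwise.
Total clockwise load moment = 766.4 N·m.
The cable tension T acts at 2.8 m; only its component perpendicular to the rod, T sinθ, produces torque. sin 62° = 0.8829.
Balancing moments: T × 2.8 × 0.8829 = 766.4, giving T = 766.4 / 2.472 = 310 N.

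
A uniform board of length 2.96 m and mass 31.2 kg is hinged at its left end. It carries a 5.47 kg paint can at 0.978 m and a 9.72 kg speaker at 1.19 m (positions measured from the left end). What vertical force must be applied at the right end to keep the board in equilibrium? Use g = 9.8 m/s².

Choose the left end as the axis so the unknown pivot reaction has zero arm there.
Beam weight: 31.2 × 9.8 = 305.8 N down at 1.48 m → arm 1.48 m, τ = 305.8 × 1.48 = 452.6 N·m clockwise.
Paint can: 5.47 × 9.8 = 53.61 N down at 0.978 m → arm 0.978 m, τ = 53.61 × 0.978 = 52.43 N·m clockwise.
Speaker: 9.72 × 9.8 = 95.26 N down at 1.19 m → arm 1.19 m, τ = 95.26 × 1.19 = 113.4 N·m clockwise.
Net moment of the loads = 618.4 N·m clockwise.
The upward force F acts at the right end, arm 2.96 m, giving F × 2.96 counterclockwise.
Στ = 0 ⇒ F × 2.96 = 618.4 ⇒ F = 618.4 / 2.96 = 209 N.

F ≈ 209 N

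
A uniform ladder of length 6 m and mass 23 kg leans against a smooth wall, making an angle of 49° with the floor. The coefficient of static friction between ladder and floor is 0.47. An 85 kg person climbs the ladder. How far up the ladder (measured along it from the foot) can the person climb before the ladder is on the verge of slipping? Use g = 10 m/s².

d ≈ 3.31 m

Taking torques about the foot of the ladder:
Ladder weight 23×10 = 230 N acts at 3 m along the ladder; its horizontal arm is 3·cos49° = 1.968 m → τ = 452.6 N·m clockwise.
Person weight 85×10 = 850 N at distance d → arm d·cos49° → τ = 850·d·0.6561 clockwise.
Wall normal N at the top has arm L sinθ = 4.528 m counterclockwise, so Στ = 0 gives N·4.528 = 452.6 + 557.7·d.
ΣFy = 0 ⇒ N_floor = 1080 N, so the maximum friction is μ_s·N_floor = 0.47×1080 = 507.6 N. ΣFx = 0 ⇒ N_wall = f, so at the slipping point N = 507.6 N.
Substituting: 507.6×4.528 = 452.6 + 557.7·d ⇒ d = (2298 − 452.6) / 557.7 = 3.31 m.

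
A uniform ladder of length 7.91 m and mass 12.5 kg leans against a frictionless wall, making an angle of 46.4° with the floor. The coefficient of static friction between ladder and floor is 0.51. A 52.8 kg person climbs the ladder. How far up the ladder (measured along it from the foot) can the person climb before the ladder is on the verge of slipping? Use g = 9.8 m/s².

d ≈ 4.3 m

Taking torques about the foot of the ladder:
Ladder weight 12.5×9.8 = 122.5 N acts at 3.955 m along the ladder; its horizontal arm is 3.955·cos46.4° = 2.727 m → τ = 334.1 N·m clockwise.
Person weight 52.8×9.8 = 517.4 N at distance d → arm d·cos46.4° → τ = 517.4·d·0.6896 clockwise.
Wall normal N at the top has arm L sinθ = 5.728 m counterclockwise, so Στ = 0 gives N·5.728 = 334.1 + 356.8·d.
ΣFy = 0 ⇒ N_floor = 639.9 N, so the maximum friction is μ_s·N_floor = 0.51×639.9 = 326.3 N. ΣFx = 0 ⇒ N_wall = f, so at the slipping point N = 326.3 N.
Substituting: 326.3×5.728 = 334.1 + 356.8·d ⇒ d = (1869 − 334.1) / 356.8 = 4.3 m.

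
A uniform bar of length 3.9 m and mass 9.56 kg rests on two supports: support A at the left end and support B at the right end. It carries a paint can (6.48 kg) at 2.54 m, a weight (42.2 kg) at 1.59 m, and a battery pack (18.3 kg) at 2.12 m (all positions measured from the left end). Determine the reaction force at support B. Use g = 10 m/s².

Sum moments about support A (its reaction then has zero moment arm).
Beam weight: 9.56 × 10 = 95.6 N down at 1.95 m → arm 1.95 m, τ = 95.6 × 1.95 = 186.4 N·m clockwise.
Paint can: 6.48 × 10 = 64.8 N down at 2.54 m → arm 2.54 m, τ = 64.8 × 2.54 = 164.6 N·m clockwise.
Weight: 42.2 × 10 = 422 N down at 1.59 m → arm 1.59 m, τ = 422 × 1.59 = 671 N·m clockwise.
Battery pack: 18.3 × 10 = 183 N down at 2.12 m → arm 2.12 m, τ = 183 × 2.12 = 388 N·m clockwise.
Net load moment about support A = 1410 N·m clockwise.
Reaction R at support B is upward at 3.9 m, arm 3.9 m → moment R × 3.9 counterclockwise.
Στ = 0 ⇒ R × 3.9 = 1410 ⇒ R = 362 N.

R_B ≈ 362 N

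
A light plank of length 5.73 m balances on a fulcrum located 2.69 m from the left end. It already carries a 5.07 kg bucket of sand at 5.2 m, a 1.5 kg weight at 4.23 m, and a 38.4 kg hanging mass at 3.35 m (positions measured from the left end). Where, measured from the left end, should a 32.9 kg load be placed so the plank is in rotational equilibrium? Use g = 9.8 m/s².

Take moments about the fulcrum (at 2.69 m from the left end).
Bucket of sand: 5.07 × 9.8 = 49.69 N down at 5.2 m → arm 2.51 m, τ = 49.69 × 2.51 = 124.7 N·m clockwise.
Weight: 1.5 × 9.8 = 14.7 N down at 4.23 m → arm 1.54 m, τ = 14.7 × 1.54 = 22.64 N·m clockwise.
Hanging mass: 38.4 × 9.8 = 376.3 N down at 3.35 m → arm 0.66 m, τ = 376.3 × 0.66 = 248.4 N·m clockwise.
Net moment of existing loads = 395.7 N·m clockwise.
The load weighs 32.9 × 9.8 = 322.4 N and must supply an equal counterclockwise moment, so its lever arm about the fulcrum is 395.7 / 322.4 = 1.23 m.
That puts it at 2.69 − 1.23 = 1.46 m from the left end.

x ≈ 1.46 m from the left end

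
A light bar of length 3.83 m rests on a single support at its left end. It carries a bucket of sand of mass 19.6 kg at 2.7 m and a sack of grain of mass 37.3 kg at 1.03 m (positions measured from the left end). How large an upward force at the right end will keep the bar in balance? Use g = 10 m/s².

Sum moments about the left end (the unknown pivot reaction has zero arm there).
Bucket of sand: 19.6 × 10 = 196 N down at 2.7 m → arm 2.7 m, τ = 196 × 2.7 = 529.2 N·m clockwise.
Sack of grain: 37.3 × 10 = 373 N down at 1.03 m → arm 1.03 m, τ = 373 × 1.03 = 384.2 N·m clockwise.
Net moment of the loads = 913.4 N·m clockwise.
The upward force F acts at the right end, arm 3.83 m, giving F × 3.83 counterclockwise.
Στ = 0 ⇒ F × 3.83 = 913.4 ⇒ F = 913.4 / 3.83 = 238 N.

F ≈ 238 N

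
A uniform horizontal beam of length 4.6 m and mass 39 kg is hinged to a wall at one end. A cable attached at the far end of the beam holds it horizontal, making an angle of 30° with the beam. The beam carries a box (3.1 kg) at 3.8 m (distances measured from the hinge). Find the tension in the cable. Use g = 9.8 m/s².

T ≈ 432 N

About the hinge:
Beam weight: 39 × 9.8 = 382.2 N down at 2.3 m → arm 2.3 m, τ = 382.2 × 2.3 = 879.1 N·m clockwise.
Box: 3.1 × 9.8 = 30.38 N down at 3.8 m → arm 3.8 m, τ = 30.38 × 3.8 = 115.4 N·m clockwise.
Total clockwise load moment = 994.5 N·m.
The cable tension T acts at 4.6 m; only its component perpendicular to the beam, T sinθ, produces torque. sin 30° = 0.5.
Setting net torque to zero: T × 4.6 × 0.5 = 994.5 → T = 994.5 / 2.3 = 432 N.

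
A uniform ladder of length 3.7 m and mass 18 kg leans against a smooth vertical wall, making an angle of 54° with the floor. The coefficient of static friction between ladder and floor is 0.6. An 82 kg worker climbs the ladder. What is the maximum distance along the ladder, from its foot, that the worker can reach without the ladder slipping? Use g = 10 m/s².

d ≈ 3.32 m

Choose the foot of the ladder as the axis so the floor normal and friction both act there and drop out.
Ladder weight 18×10 = 180 N acts at 1.85 m along the ladder; its horizontal arm is 1.85·cos54° = 1.087 m → τ = 195.7 N·m clockwise.
Worker weight 82×10 = 820 N at distance d → arm d·cos54° → τ = 820·d·0.5878 clockwise.
Wall normal N at the top has arm L sinθ = 2.993 m counterclockwise, so Στ = 0 gives N·2.993 = 195.7 + 482·d.
ΣFy = 0 ⇒ N_floor = 1000 N, so the maximum friction is μ_s·N_floor = 0.6×1000 = 600 N. ΣFx = 0 ⇒ N_wall = f, so at the slipping point N = 600 N.
Substituting: 600×2.993 = 195.7 + 482·d ⇒ d = (1796 − 195.7) / 482 = 3.32 m.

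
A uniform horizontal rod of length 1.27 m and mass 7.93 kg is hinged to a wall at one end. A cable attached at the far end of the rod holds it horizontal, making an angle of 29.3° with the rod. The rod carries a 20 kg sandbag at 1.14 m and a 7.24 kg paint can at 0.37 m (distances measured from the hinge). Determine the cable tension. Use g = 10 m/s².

Taking torques about the hinge:
Beam weight: 7.93 × 10 = 79.3 N down at 0.635 m → arm 0.635 m, τ = 79.3 × 0.635 = 50.36 N·m clockwise.
Sandbag: 20 × 10 = 200 N down at 1.14 m → arm 1.14 m, τ = 200 × 1.14 = 228 N·m clockwise.
Paint can: 7.24 × 10 = 72.4 N down at 0.37 m → arm 0.37 m, τ = 72.4 × 0.37 = 26.79 N·m clockwise.
Total clockwise load moment = 305.2 N·m.
The cable tension T acts at 1.27 m; only its component perpendicular to the rod, T sinθ, produces torque. sin 29.3° = 0.4894.
Στ = 0 ⇒ T × 1.27 × 0.4894 = 305.2 ⇒ T = 305.2 / 0.6215 = 491 N.

T ≈ 491 N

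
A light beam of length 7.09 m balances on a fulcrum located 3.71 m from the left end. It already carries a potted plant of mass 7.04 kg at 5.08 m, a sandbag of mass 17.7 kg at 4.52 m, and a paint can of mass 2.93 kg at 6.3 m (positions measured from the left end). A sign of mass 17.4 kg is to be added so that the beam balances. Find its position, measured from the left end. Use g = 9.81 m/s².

x ≈ 1.9 m from the left end

Taking torques about the fulcrum (at 3.71 m from the left end):
Potted plant: 7.04 × 9.81 = 69.06 N down at 5.08 m → arm 1.37 m, τ = 69.06 × 1.37 = 94.61 N·m clockwise.
Sandbag: 17.7 × 9.81 = 173.6 N down at 4.52 m → arm 0.81 m, τ = 173.6 × 0.81 = 140.6 N·m clockwise.
Paint can: 2.93 × 9.81 = 28.74 N down at 6.3 m → arm 2.59 m, τ = 28.74 × 2.59 = 74.44 N·m clockwise.
Net moment of existing loads = 309.6 N·m clockwise.
The sign weighs 17.4 × 9.81 = 170.7 N and must supply an equal counterclockwise moment, so its lever arm about the fulcrum is 309.6 / 170.7 = 1.81 m.
That puts it at 3.71 − 1.81 = 1.9 m from the left end.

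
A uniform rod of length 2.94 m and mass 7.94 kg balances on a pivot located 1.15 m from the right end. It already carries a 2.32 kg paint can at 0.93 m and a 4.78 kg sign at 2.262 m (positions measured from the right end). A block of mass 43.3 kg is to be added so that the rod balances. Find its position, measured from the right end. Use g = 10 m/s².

x ≈ 0.98 m from the right end

Sum moments about the pivot (at 1.15 m from the right end) (the support reaction has zero arm there).
Beam weight: 7.94 × 10 = 79.4 N down at 1.47 m → arm 0.32 m, τ = 79.4 × 0.32 = 25.41 N·m counterclockwise.
Paint can: 2.32 × 10 = 23.2 N down at 0.93 m → arm 0.22 m, τ = 23.2 × 0.22 = 5.104 N·m clockwise.
Sign: 4.78 × 10 = 47.8 N down at 2.262 m → arm 1.112 m, τ = 47.8 × 1.112 = 53.15 N·m counterclockwise.
Net moment of existing loads = 73.46 N·m counterclockwise.
The block weighs 43.3 × 10 = 433 N and must supply an equal clockwise moment, so its lever arm about the pivot is 73.46 / 433 = 0.17 m.
That puts it at 1.15 − 0.17 = 0.98 m from the right end.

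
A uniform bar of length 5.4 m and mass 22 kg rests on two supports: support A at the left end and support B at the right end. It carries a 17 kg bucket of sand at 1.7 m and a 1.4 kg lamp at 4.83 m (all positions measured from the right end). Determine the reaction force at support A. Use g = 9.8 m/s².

Sum moments about support B (its reaction then has zero moment arm).
Beam weight: 22 × 9.8 = 215.6 N down at 2.7 m → arm 2.7 m, τ = 215.6 × 2.7 = 582.1 N·m counterclockwise.
Bucket of sand: 17 × 9.8 = 166.6 N down at 1.7 m → arm 1.7 m, τ = 166.6 × 1.7 = 283.2 N·m counterclockwise.
Lamp: 1.4 × 9.8 = 13.72 N down at 4.83 m → arm 4.83 m, τ = 13.72 × 4.83 = 66.27 N·m counterclockwise.
Net load moment about support B = 931.6 N·m counterclockwise.
Reaction R at support A is upward at 5.4 m, arm 5.4 m → moment R × 5.4 clockwise.
Setting net torque to zero: R × 5.4 = 931.6 → R = 173 N.

R_A ≈ 173 N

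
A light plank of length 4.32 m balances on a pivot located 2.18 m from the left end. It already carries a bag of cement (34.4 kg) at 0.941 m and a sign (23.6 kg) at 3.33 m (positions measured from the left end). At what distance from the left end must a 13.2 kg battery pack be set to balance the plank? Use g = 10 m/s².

Choose the pivot (at 2.18 m from the left end) as the axis so the support reaction has zero arm there.
Bag of cement: 34.4 × 10 = 344 N down at 0.941 m → arm 1.239 m, τ = 344 × 1.239 = 426.2 N·m counterclockwise.
Sign: 23.6 × 10 = 236 N down at 3.33 m → arm 1.15 m, τ = 236 × 1.15 = 271.4 N·m clockwise.
Net moment of existing loads = 154.8 N·m counterclockwise.
The battery pack weighs 13.2 × 10 = 132 N and must supply an equal clockwise moment, so its lever arm about the pivot is 154.8 / 132 = 1.17 m.
That puts it at 2.18 + 1.17 = 3.35 m from the left end.

x ≈ 3.35 m from the left end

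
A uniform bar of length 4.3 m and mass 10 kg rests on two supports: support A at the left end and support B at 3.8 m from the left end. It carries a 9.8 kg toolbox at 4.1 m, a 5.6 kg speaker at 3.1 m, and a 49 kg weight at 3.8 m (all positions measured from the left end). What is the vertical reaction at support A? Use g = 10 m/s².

Take moments about support B.
Beam weight: 10 × 10 = 100 N down at 2.15 m → arm 1.65 m, τ = 100 × 1.65 = 165 N·m counterclockwise.
Toolbox: 9.8 × 10 = 98 N down at 4.1 m → arm 0.3 m, τ = 98 × 0.3 = 29.4 N·m clockwise.
Speaker: 5.6 × 10 = 56 N down at 3.1 m → arm 0.7 m, τ = 56 × 0.7 = 39.2 N·m counterclockwise.
Weight: acts at the support B, moment arm 0 → no torque.
Net load moment about support B = 174.8 N·m counterclockwise.
Reaction R at support A is upward at 0 m, arm 3.8 m → moment R × 3.8 clockwise.
Setting net torque to zero: R × 3.8 = 174.8 → R = 46 N.

R_A ≈ 46 N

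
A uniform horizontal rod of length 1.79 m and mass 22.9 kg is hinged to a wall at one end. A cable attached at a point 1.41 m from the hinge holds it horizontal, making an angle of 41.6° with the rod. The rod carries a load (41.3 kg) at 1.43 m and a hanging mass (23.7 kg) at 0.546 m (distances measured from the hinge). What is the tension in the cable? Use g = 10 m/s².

T ≈ 988 N

Take moments about the hinge.
Beam weight: 22.9 × 10 = 229 N down at 0.895 m → arm 0.895 m, τ = 229 × 0.895 = 205 N·m clockwise.
Load: 41.3 × 10 = 413 N down at 1.43 m → arm 1.43 m, τ = 413 × 1.43 = 590.6 N·m clockwise.
Hanging mass: 23.7 × 10 = 237 N down at 0.546 m → arm 0.546 m, τ = 237 × 0.546 = 129.4 N·m clockwise.
Total clockwise load moment = 925 N·m.
The cable tension T acts at 1.41 m; only its component perpendicular to the rod, T sinθ, produces torque. sin 41.6° = 0.6639.
Στ = 0 ⇒ T × 1.41 × 0.6639 = 925 ⇒ T = 925 / 0.9361 = 988 N.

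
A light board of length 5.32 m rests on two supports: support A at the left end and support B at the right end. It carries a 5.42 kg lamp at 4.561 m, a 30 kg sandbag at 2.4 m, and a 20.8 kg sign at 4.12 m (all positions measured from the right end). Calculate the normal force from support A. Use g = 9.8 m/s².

R_A ≈ 336 N

Taking torques about support B:
Lamp: 5.42 × 9.8 = 53.12 N down at 4.561 m → arm 4.561 m, τ = 53.12 × 4.561 = 242.3 N·m counterclockwise.
Sandbag: 30 × 9.8 = 294 N down at 2.4 m → arm 2.4 m, τ = 294 × 2.4 = 705.6 N·m counterclockwise.
Sign: 20.8 × 9.8 = 203.8 N down at 4.12 m → arm 4.12 m, τ = 203.8 × 4.12 = 839.7 N·m counterclockwise.
Net load moment about support B = 1788 N·m counterclockwise.
Reaction R at support A is upward at 5.32 m, arm 5.32 m → moment R × 5.32 clockwise.
Balancing moments: R × 5.32 = 1788, giving R = 336 N.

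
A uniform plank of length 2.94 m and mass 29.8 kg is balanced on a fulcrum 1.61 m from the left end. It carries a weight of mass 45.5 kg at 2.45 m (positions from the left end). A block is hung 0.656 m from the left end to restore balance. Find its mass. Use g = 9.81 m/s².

About the fulcrum (at 1.61 m from the left end):
Beam weight: 29.8 × 9.81 = 292.3 N down at 1.47 m → arm 0.14 m, τ = 292.3 × 0.14 = 40.92 N·m counterclockwise.
Weight: 45.5 × 9.81 = 446.4 N down at 2.45 m → arm 0.84 m, τ = 446.4 × 0.84 = 375 N·m clockwise.
Net moment of known loads = 334.1 N·m clockwise.
An unknown mass m at 0.656 m has arm 0.954 m; its moment is m·g·0.954 counterclockwise.
Στ = 0 ⇒ m × 9.81 × 0.954 = 334.1 ⇒ m = 334.1 / (9.81 × 0.954) = 35.7 kg.

m ≈ 35.7 kg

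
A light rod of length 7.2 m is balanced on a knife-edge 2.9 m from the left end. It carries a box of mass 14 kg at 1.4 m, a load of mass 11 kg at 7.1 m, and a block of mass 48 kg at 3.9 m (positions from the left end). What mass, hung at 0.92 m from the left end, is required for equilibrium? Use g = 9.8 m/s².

Sum moments about the knife-edge (at 2.9 m from the left end) (the support reaction has zero arm there).
Box: 14 × 9.8 = 137.2 N down at 1.4 m → arm 1.5 m, τ = 137.2 × 1.5 = 205.8 N·m counterclockwise.
Load: 11 × 9.8 = 107.8 N down at 7.1 m → arm 4.2 m, τ = 107.8 × 4.2 = 452.8 N·m clockwise.
Block: 48 × 9.8 = 470.4 N down at 3.9 m → arm 1 m, τ = 470.4 × 1 = 470.4 N·m clockwise.
Net moment of known loads = 717.4 N·m clockwise.
An unknown mass m at 0.92 m has arm 1.98 m; its moment is m·g·1.98 counterclockwise.
Setting net torque to zero: m × 9.8 × 1.98 = 717.4 → m = 717.4 / (9.8 × 1.98) = 37 kg.

m ≈ 37 kg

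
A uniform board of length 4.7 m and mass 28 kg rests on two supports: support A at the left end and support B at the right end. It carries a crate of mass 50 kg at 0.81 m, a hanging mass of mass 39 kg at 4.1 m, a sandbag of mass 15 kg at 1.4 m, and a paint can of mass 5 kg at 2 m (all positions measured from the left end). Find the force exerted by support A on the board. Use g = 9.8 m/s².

R_A ≈ 723 N

Taking torques about support B:
Beam weight: 28 × 9.8 = 274.4 N down at 2.35 m → arm 2.35 m, τ = 274.4 × 2.35 = 644.8 N·m counterclockwise.
Crate: 50 × 9.8 = 490 N down at 0.81 m → arm 3.89 m, τ = 490 × 3.89 = 1906 N·m counterclockwise.
Hanging mass: 39 × 9.8 = 382.2 N down at 4.1 m → arm 0.6 m, τ = 382.2 × 0.6 = 229.3 N·m counterclockwise.
Sandbag: 15 × 9.8 = 147 N down at 1.4 m → arm 3.3 m, τ = 147 × 3.3 = 485.1 N·m counterclockwise.
Paint can: 5 × 9.8 = 49 N down at 2 m → arm 2.7 m, τ = 49 × 2.7 = 132.3 N·m counterclockwise.
Net load moment about support B = 3398 N·m counterclockwise.
Reaction R at support A is upward at 0 m, arm 4.7 m → moment R × 4.7 clockwise.
Στ = 0 ⇒ R × 4.7 = 3398 ⇒ R = 723 N.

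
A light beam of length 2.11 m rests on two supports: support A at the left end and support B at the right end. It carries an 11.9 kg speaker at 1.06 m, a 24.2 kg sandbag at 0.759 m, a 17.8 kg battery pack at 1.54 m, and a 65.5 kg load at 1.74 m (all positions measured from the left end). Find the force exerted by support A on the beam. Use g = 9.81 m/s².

R_A ≈ 370 N

Take moments about support B.
Speaker: 11.9 × 9.81 = 116.7 N down at 1.06 m → arm 1.05 m, τ = 116.7 × 1.05 = 122.5 N·m counterclockwise.
Sandbag: 24.2 × 9.81 = 237.4 N down at 0.759 m → arm 1.351 m, τ = 237.4 × 1.351 = 320.7 N·m counterclockwise.
Battery pack: 17.8 × 9.81 = 174.6 N down at 1.54 m → arm 0.57 m, τ = 174.6 × 0.57 = 99.52 N·m counterclockwise.
Load: 65.5 × 9.81 = 642.6 N down at 1.74 m → arm 0.37 m, τ = 642.6 × 0.37 = 237.8 N·m counterclockwise.
Net load moment about support B = 780.5 N·m counterclockwise.
Reaction R at support A is upward at 0 m, arm 2.11 m → moment R × 2.11 clockwise.
For rotational equilibrium, R × 2.11 = 780.5, so R = 370 N.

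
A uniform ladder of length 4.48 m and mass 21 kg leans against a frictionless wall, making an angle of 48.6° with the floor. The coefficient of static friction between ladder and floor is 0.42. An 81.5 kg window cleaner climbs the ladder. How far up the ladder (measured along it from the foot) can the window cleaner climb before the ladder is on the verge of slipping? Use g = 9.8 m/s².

d ≈ 2.11 m

Taking torques about the foot of the ladder:
Ladder weight 21×9.8 = 205.8 N acts at 2.24 m along the ladder; its horizontal arm is 2.24·cos48.6° = 1.481 m → τ = 304.8 N·m clockwise.
Window cleaner weight 81.5×9.8 = 798.7 N at distance d → arm d·cos48.6° → τ = 798.7·d·0.6613 clockwise.
Wall normal N at the top has arm L sinθ = 3.36 m counterclockwise, so Στ = 0 gives N·3.36 = 304.8 + 528.2·d.
ΣFy = 0 ⇒ N_floor = 1004 N, so the maximum friction is μ_s·N_floor = 0.42×1004 = 421.7 N. ΣFx = 0 ⇒ N_wall = f, so at the slipping point N = 421.7 N.
Substituting: 421.7×3.36 = 304.8 + 528.2·d ⇒ d = (1417 − 304.8) / 528.2 = 2.11 m.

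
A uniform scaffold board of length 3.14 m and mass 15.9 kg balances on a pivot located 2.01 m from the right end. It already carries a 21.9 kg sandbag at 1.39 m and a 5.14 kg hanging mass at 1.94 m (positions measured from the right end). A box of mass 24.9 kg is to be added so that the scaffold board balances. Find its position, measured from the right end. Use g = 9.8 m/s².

Sum moments about the pivot (at 2.01 m from the right end) (the support reaction has zero arm there).
Beam weight: 15.9 × 9.8 = 155.8 N down at 1.57 m → arm 0.44 m, τ = 155.8 × 0.44 = 68.55 N·m clockwise.
Sandbag: 21.9 × 9.8 = 214.6 N down at 1.39 m → arm 0.62 m, τ = 214.6 × 0.62 = 133.1 N·m clockwise.
Hanging mass: 5.14 × 9.8 = 50.37 N down at 1.94 m → arm 0.07 m, τ = 50.37 × 0.07 = 3.526 N·m clockwise.
Net moment of existing loads = 205.2 N·m clockwise.
The box weighs 24.9 × 9.8 = 244 N and must supply an equal counterclockwise moment, so its lever arm about the pivot is 205.2 / 244 = 0.841 m.
That puts it at 2.01 + 0.841 = 2.85 m from the right end.

x ≈ 2.85 m from the right end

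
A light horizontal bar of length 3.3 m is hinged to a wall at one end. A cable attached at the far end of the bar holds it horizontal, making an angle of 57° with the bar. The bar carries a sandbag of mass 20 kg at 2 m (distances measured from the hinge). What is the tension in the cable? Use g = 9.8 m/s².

Taking torques about the hinge:
Sandbag: 20 × 9.8 = 196 N down at 2 m → arm 2 m, τ = 196 × 2 = 392 N·m clockwise.
Total clockwise load moment = 392 N·m.
The cable tension T acts at 3.3 m; only its component perpendicular to the bar, T sinθ, produces torque. sin 57° = 0.8387.
For rotational equilibrium, T × 3.3 × 0.8387 = 392, so T = 392 / 2.768 = 142 N.

T ≈ 142 N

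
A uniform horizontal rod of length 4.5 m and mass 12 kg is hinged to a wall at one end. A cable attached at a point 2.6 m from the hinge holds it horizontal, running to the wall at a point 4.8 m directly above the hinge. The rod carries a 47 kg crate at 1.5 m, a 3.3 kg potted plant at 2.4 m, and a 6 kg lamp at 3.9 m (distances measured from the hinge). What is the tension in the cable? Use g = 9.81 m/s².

Choose the hinge as the axis so the unknown hinge reaction has zero arm there.
Beam weight: 12 × 9.81 = 117.7 N down at 2.25 m → arm 2.25 m, τ = 117.7 × 2.25 = 264.8 N·m clockwise.
Crate: 47 × 9.81 = 461.1 N down at 1.5 m → arm 1.5 m, τ = 461.1 × 1.5 = 691.7 N·m clockwise.
Potted plant: 3.3 × 9.81 = 32.37 N down at 2.4 m → arm 2.4 m, τ = 32.37 × 2.4 = 77.69 N·m clockwise.
Lamp: 6 × 9.81 = 58.86 N down at 3.9 m → arm 3.9 m, τ = 58.86 × 3.9 = 229.6 N·m clockwise.
Total clockwise load moment = 1264 N·m.
The cable tension T acts at 2.6 m; only its component perpendicular to the rod, T sinθ, produces torque. sinθ = h/√(h²+d²) = 4.8/√(4.8²+2.6²) = 0.8793.
Setting net torque to zero: T × 2.6 × 0.8793 = 1264 → T = 1264 / 2.286 = 553 N.

T ≈ 553 N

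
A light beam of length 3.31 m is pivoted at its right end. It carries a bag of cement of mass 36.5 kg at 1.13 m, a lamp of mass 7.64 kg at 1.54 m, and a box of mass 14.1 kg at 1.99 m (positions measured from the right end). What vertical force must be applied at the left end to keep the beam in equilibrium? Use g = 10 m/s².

Sum moments about the right end (the unknown pivot reaction has zero arm there).
Bag of cement: 36.5 × 10 = 365 N down at 1.13 m → arm 1.13 m, τ = 365 × 1.13 = 412.4 N·m counterclockwise.
Lamp: 7.64 × 10 = 76.4 N down at 1.54 m → arm 1.54 m, τ = 76.4 × 1.54 = 117.7 N·m counterclockwise.
Box: 14.1 × 10 = 141 N down at 1.99 m → arm 1.99 m, τ = 141 × 1.99 = 280.6 N·m counterclockwise.
Net moment of the loads = 810.7 N·m counterclockwise.
The upward force F acts at the left end, arm 3.31 m, giving F × 3.31 clockwise.
Στ = 0 ⇒ F × 3.31 = 810.7 ⇒ F = 810.7 / 3.31 = 245 N.

F ≈ 245 N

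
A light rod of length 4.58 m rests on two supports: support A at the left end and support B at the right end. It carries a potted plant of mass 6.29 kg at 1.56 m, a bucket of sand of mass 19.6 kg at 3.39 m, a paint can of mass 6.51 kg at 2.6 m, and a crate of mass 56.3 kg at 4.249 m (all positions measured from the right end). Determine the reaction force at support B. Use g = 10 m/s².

Sum moments about support A (its reaction then has zero moment arm).
Potted plant: 6.29 × 10 = 62.9 N down at 1.56 m → arm 3.02 m, τ = 62.9 × 3.02 = 190 N·m clockwise.
Bucket of sand: 19.6 × 10 = 196 N down at 3.39 m → arm 1.19 m, τ = 196 × 1.19 = 233.2 N·m clockwise.
Paint can: 6.51 × 10 = 65.1 N down at 2.6 m → arm 1.98 m, τ = 65.1 × 1.98 = 128.9 N·m clockwise.
Crate: 56.3 × 10 = 563 N down at 4.249 m → arm 0.331 m, τ = 563 × 0.331 = 186.4 N·m clockwise.
Net load moment about support A = 738.5 N·m clockwise.
Reaction R at support B is upward at 0 m, arm 4.58 m → moment R × 4.58 counterclockwise.
Balancing moments: R × 4.58 = 738.5, giving R = 161 N.

R_B ≈ 161 N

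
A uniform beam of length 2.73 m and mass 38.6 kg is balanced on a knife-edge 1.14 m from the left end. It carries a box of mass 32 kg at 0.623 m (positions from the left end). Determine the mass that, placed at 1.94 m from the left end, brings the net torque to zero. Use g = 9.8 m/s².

About the knife-edge (at 1.14 m from the left end):
Beam weight: 38.6 × 9.8 = 378.3 N down at 1.365 m → arm 0.225 m, τ = 378.3 × 0.225 = 85.12 N·m clockwise.
Box: 32 × 9.8 = 313.6 N down at 0.623 m → arm 0.517 m, τ = 313.6 × 0.517 = 162.1 N·m counterclockwise.
Net moment of known loads = 76.98 N·m counterclockwise.
An unknown mass m at 1.94 m has arm 0.8 m; its moment is m·g·0.8 clockwise.
Balancing moments: m × 9.8 × 0.8 = 76.98, giving m = 76.98 / (9.8 × 0.8) = 9.82 kg.

m ≈ 9.82 kg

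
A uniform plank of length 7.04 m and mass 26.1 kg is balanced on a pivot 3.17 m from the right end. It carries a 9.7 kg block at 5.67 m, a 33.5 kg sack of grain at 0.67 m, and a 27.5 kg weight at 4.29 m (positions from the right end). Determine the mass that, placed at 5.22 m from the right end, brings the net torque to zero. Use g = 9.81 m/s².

m ≈ 9.54 kg

About the pivot (at 3.17 m from the right end):
Beam weight: 26.1 × 9.81 = 256 N down at 3.52 m → arm 0.35 m, τ = 256 × 0.35 = 89.6 N·m counterclockwise.
Block: 9.7 × 9.81 = 95.16 N down at 5.67 m → arm 2.5 m, τ = 95.16 × 2.5 = 237.9 N·m counterclockwise.
Sack of grain: 33.5 × 9.81 = 328.6 N down at 0.67 m → arm 2.5 m, τ = 328.6 × 2.5 = 821.5 N·m clockwise.
Weight: 27.5 × 9.81 = 269.8 N down at 4.29 m → arm 1.12 m, τ = 269.8 × 1.12 = 302.2 N·m counterclockwise.
Net moment of known loads = 191.8 N·m clockwise.
An unknown mass m at 5.22 m has arm 2.05 m; its moment is m·g·2.05 counterclockwise.
Setting net torque to zero: m × 9.81 × 2.05 = 191.8 → m = 191.8 / (9.81 × 2.05) = 9.54 kg.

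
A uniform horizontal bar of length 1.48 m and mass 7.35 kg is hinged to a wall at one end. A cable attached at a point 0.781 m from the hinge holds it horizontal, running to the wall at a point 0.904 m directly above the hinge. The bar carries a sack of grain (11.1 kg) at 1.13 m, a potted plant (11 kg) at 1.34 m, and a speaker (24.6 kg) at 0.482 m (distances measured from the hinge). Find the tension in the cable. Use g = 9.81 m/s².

Taking torques about the hinge:
Beam weight: 7.35 × 9.81 = 72.1 N down at 0.74 m → arm 0.74 m, τ = 72.1 × 0.74 = 53.35 N·m clockwise.
Sack of grain: 11.1 × 9.81 = 108.9 N down at 1.13 m → arm 1.13 m, τ = 108.9 × 1.13 = 123.1 N·m clockwise.
Potted plant: 11 × 9.81 = 107.9 N down at 1.34 m → arm 1.34 m, τ = 107.9 × 1.34 = 144.6 N·m clockwise.
Speaker: 24.6 × 9.81 = 241.3 N down at 0.482 m → arm 0.482 m, τ = 241.3 × 0.482 = 116.3 N·m clockwise.
Total clockwise load moment = 437.3 N·m.
The cable tension T acts at 0.781 m; only its component perpendicular to the bar, T sinθ, produces torque. sinθ = h/√(h²+d²) = 0.904/√(0.904²+0.781²) = 0.7567.
For rotational equilibrium, T × 0.781 × 0.7567 = 437.3, so T = 437.3 / 0.591 = 740 N.

T ≈ 740 N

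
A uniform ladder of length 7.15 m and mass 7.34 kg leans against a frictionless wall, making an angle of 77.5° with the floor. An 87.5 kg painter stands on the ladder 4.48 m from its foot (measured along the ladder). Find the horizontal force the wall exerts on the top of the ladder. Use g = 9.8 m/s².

Choose the foot of the ladder as the axis so the floor normal and friction both act there and drop out.
Ladder weight 7.34×9.8 = 71.93 N acts at 3.575 m along the ladder; its horizontal arm is 3.575·cos77.5° = 0.7738 m → τ = 55.66 N·m clockwise.
Painter: 87.5×9.8 = 857.5 N at 4.48 m → arm 0.9696 m → τ = 831.4 N·m clockwise.
Wall normal N acts horizontally at the top; its moment arm is the height L sinθ = 7.15·sin77.5° = 6.981 m, counterclockwise.
Setting net torque to zero: N × 6.981 = 887.1 → N = 127 N.

N_wall ≈ 127 N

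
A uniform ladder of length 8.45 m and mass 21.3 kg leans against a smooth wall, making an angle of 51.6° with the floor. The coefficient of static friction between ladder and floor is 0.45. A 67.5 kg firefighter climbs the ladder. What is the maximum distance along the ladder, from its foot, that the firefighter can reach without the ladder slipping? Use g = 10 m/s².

d ≈ 4.98 m

Choose the foot of the ladder as the axis so the floor normal and friction both act there and drop out.
Ladder weight 21.3×10 = 213 N acts at 4.225 m along the ladder; its horizontal arm is 4.225·cos51.6° = 2.624 m → τ = 558.9 N·m clockwise.
Firefighter weight 67.5×10 = 675 N at distance d → arm d·cos51.6° → τ = 675·d·0.6211 clockwise.
Wall normal N at the top has arm L sinθ = 6.622 m counterclockwise, so Στ = 0 gives N·6.622 = 558.9 + 419.2·d.
ΣFy = 0 ⇒ N_floor = 888 N, so the maximum friction is μ_s·N_floor = 0.45×888 = 399.6 N. ΣFx = 0 ⇒ N_wall = f, so at the slipping point N = 399.6 N.
Substituting: 399.6×6.622 = 558.9 + 419.2·d ⇒ d = (2646 − 558.9) / 419.2 = 4.98 m.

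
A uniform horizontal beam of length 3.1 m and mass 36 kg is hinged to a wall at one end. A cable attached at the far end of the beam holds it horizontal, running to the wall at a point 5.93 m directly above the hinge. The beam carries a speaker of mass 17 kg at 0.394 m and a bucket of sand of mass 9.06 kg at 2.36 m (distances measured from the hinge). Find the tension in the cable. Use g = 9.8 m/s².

T ≈ 299 N

Taking torques about the hinge:
Beam weight: 36 × 9.8 = 352.8 N down at 1.55 m → arm 1.55 m, τ = 352.8 × 1.55 = 546.8 N·m clockwise.
Speaker: 17 × 9.8 = 166.6 N down at 0.394 m → arm 0.394 m, τ = 166.6 × 0.394 = 65.64 N·m clockwise.
Bucket of sand: 9.06 × 9.8 = 88.79 N down at 2.36 m → arm 2.36 m, τ = 88.79 × 2.36 = 209.5 N·m clockwise.
Total clockwise load moment = 821.9 N·m.
The cable tension T acts at 3.1 m; only its component perpendicular to the beam, T sinθ, produces torque. sinθ = h/√(h²+d²) = 5.93/√(5.93²+3.1²) = 0.8862.
Στ = 0 ⇒ T × 3.1 × 0.8862 = 821.9 ⇒ T = 821.9 / 2.747 = 299 N.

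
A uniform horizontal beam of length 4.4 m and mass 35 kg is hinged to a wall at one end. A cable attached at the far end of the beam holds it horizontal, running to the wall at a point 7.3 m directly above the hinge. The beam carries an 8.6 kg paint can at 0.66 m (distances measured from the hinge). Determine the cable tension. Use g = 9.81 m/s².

Sum moments about the hinge (the unknown hinge reaction has zero arm there).
Beam weight: 35 × 9.81 = 343.4 N down at 2.2 m → arm 2.2 m, τ = 343.4 × 2.2 = 755.5 N·m clockwise.
Paint can: 8.6 × 9.81 = 84.37 N down at 0.66 m → arm 0.66 m, τ = 84.37 × 0.66 = 55.68 N·m clockwise.
Total clockwise load moment = 811.2 N·m.
The cable tension T acts at 4.4 m; only its component perpendicular to the beam, T sinθ, produces torque. sinθ = h/√(h²+d²) = 7.3/√(7.3²+4.4²) = 0.8565.
Setting net torque to zero: T × 4.4 × 0.8565 = 811.2 → T = 811.2 / 3.769 = 215 N.

T ≈ 215 N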